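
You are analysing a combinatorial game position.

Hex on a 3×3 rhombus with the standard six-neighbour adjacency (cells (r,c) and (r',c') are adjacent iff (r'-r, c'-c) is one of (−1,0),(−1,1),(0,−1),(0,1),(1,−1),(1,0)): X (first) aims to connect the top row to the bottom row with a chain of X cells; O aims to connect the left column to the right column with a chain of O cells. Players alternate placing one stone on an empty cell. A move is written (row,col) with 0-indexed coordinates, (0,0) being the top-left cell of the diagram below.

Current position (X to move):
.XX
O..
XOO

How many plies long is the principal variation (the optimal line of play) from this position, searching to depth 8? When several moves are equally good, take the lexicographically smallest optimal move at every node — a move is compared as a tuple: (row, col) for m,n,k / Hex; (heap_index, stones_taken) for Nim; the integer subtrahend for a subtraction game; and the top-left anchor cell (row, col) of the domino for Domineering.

PV length from [.XX/O../XOO]: 1 ply

[.XX/O../XOO] X move#1: (0,0):-1/XXX/O../XOO, (1,1):+1/.XX/OX./XOO*, (1,2):-1/.XX/O.X/XOO
[.XX/OX./XOO] end (terminal -1, O#2); searched .XX/O../XOO to 8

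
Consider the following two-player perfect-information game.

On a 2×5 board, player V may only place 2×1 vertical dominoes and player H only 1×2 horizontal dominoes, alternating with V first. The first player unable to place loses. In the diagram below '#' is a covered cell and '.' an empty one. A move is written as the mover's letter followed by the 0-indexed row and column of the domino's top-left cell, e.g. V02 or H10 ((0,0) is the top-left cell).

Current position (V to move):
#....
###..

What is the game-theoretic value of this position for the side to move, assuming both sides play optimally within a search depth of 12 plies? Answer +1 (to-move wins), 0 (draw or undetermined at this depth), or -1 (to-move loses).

value(#..../###.., V) = +1

[#..../###..] V move#1: V03:+1/#..#./####.*, V04:-1/#...#/###.#
[#..#./####.] H move#2: H01:-1/####./####.*
[####./####.] V move#3: V04:+1/#####/#####*
[#####/#####] end (terminal -1, H#4); searched #..../###.. to 12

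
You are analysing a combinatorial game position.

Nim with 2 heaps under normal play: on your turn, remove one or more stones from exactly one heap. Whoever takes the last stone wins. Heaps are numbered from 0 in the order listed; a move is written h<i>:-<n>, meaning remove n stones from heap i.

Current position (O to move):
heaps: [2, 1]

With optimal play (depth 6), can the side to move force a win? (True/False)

ply 1, O at (2,1) | h0:-1=+1→(1,1)*; h0:-2=-1→(0,1); h1:-1=-1→(2,0)
ply 2, X at (1,1) | h0:-1=-1→(0,1)*; h1:-1=-1→(1,0)
ply 3, O at (0,1) | h1:-1=+1→(0,0)*
ply 4: (0,0) is terminal -1 (X); from (2,1) depth 6

O winning at [(2,1)]: True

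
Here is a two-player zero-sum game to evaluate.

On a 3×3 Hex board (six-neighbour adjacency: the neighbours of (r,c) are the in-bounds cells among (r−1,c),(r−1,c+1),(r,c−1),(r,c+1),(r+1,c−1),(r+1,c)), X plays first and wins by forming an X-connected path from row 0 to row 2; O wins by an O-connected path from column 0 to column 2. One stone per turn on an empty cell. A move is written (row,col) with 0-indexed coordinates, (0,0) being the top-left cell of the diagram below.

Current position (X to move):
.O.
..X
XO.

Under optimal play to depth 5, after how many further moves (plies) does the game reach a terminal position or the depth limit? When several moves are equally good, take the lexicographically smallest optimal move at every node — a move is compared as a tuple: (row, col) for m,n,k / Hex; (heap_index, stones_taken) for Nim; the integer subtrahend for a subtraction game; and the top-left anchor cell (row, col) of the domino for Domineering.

PV length from [.O./..X/XO.]: 3 plies

ply 1, X at .O./..X/XO. | (0,0)=+1→XO./..X/XO.*; (0,2)=+1→.OX/..X/XO.; (1,0)=+1→.O./X.X/XO.; (1,1)=-1→.O./.XX/XO.; (2,2)=-1→.O./..X/XOX
ply 2, O at XO./..X/XO. | (0,2)=-1→XOO/..X/XO.*; (1,0)=-1→XO./O.X/XO.; (1,1)=-1→XO./.OX/XO.; (2,2)=-1→XO./..X/XOO
ply 3, X at XOO/..X/XO. | (1,0)=+1→XOO/X.X/XO.*; (1,1)=-1→XOO/.XX/XO.; (2,2)=-1→XOO/..X/XOX
ply 4: XOO/X.X/XO. is terminal -1 (O); from .O./..X/XO. depth 5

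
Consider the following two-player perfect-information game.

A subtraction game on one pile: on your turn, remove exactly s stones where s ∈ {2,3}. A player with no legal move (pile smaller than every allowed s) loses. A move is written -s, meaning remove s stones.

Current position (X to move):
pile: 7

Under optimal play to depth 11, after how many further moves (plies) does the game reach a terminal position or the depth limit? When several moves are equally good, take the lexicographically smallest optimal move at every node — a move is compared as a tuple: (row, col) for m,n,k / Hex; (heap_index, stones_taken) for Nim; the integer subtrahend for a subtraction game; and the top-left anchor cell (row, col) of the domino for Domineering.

PV length from [7]: 3 plies

ply 1, X at 7 | -2=+1→5*; -3=-1→4
ply 2, O at 5 | -2=-1→3*; -3=-1→2
ply 3, X at 3 | -2=+1→1*; -3=+1→0
ply 4: 1 is terminal -1 (O); from 7 depth 11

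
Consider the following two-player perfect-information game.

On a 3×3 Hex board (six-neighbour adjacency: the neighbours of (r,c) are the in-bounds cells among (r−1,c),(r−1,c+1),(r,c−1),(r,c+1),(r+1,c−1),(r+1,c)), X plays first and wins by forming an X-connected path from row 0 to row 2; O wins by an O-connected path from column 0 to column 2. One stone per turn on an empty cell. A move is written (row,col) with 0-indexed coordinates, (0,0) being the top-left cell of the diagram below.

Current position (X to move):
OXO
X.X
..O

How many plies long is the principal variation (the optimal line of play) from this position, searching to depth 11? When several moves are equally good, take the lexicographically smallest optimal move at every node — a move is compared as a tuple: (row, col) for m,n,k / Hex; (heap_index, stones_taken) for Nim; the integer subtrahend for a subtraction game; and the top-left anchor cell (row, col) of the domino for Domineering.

PV length from [OXO/X.X/..O]: 3 plies

[OXO/X.X/..O] X move#1: (1,1):+1/OXO/XXX/..O*, (2,0):+1/OXO/X.X/X.O, (2,1):+1/OXO/X.X/.XO
[OXO/XXX/..O] O move#2: (2,0):-1/OXO/XXX/O.O*, (2,1):-1/OXO/XXX/.OO
[OXO/XXX/O.O] X move#3: (2,1):+1/OXO/XXX/OXO*
[OXO/XXX/OXO] end (terminal -1, O#4); searched OXO/X.X/..O to 11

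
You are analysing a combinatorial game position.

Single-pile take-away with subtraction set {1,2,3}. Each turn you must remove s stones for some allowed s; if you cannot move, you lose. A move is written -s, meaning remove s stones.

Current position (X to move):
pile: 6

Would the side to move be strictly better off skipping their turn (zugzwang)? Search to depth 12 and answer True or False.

zugzwang(6, X) = False

ply 1, X at 6 | -1=-1→5; -2=+1→4*; -3=-1→3
ply 2, O at 4 | -1=-1→3*; -2=-1→2; -3=-1→1
ply 3, X at 3 | -1=-1→2; -2=-1→1; -3=+1→0*
ply 4: 0 is terminal -1 (O); from 6 depth 12
pass branch (O moves first from the same position):
  | ply 1, O at 6 | -1=-1→5; -2=+1→4*; -3=-1→3
  | ply 2, X at 4 | -1=-1→3*; -2=-1→2; -3=-1→1
  | ply 3, O at 3 | -1=-1→2; -2=-1→1; -3=+1→0*
  | ply 4: 0 is terminal -1 (X); from 6 depth 12
X moving scores +1; X passing scores -1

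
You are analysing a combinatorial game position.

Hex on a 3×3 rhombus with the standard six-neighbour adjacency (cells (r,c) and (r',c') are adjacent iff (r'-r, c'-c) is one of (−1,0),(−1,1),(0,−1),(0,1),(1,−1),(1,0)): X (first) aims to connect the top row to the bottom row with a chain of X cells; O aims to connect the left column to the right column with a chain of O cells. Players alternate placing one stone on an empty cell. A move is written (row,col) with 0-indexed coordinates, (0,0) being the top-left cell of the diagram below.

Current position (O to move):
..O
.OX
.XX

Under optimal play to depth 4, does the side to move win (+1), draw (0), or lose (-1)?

ply 1, O at ..O/.OX/.XX | (0,0)=+1→O.O/.OX/.XX*; (0,1)=+1→.OO/.OX/.XX; (1,0)=+1→..O/OOX/.XX; (2,0)=+1→..O/.OX/OXX
ply 2, X at O.O/.OX/.XX | (0,1)=-1→OXO/.OX/.XX*; (1,0)=-1→O.O/XOX/.XX; (2,0)=-1→O.O/.OX/XXX
ply 3, O at OXO/.OX/.XX | (1,0)=+1→OXO/OOX/.XX*; (2,0)=+1→OXO/.OX/OXX
ply 4: OXO/OOX/.XX is terminal -1 (X); from ..O/.OX/.XX depth 4

value(..O/.OX/.XX, O) = +1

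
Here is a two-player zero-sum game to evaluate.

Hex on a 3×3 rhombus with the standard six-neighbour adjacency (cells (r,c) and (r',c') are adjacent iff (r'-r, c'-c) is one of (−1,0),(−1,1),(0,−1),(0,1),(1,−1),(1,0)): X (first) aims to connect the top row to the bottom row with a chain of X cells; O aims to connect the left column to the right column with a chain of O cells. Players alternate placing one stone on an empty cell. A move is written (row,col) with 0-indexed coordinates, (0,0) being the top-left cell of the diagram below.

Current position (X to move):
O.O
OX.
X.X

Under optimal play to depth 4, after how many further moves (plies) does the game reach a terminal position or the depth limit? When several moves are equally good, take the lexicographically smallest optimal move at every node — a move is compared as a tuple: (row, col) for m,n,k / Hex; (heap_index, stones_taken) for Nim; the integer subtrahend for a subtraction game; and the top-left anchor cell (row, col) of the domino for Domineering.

p1 X@[O.O/OX./X.X]: (0,1)[OXO/OX./X.X]+1* (1,2)[O.O/OXX/X.X]-1 (2,1)[O.O/OX./XXX]-1
p2 O@[OXO/OX./X.X] terminal -1; root [O.O/OX./X.X] d4

PV length from [O.O/OX./X.X]: 1 ply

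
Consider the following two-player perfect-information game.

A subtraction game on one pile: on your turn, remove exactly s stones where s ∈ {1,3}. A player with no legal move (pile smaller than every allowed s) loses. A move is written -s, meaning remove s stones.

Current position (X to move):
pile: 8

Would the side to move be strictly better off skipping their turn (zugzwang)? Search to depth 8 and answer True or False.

[8] X move#1: -1:-1/7*, -3:-1/5
[7] O move#2: -1:+1/6*, -3:+1/4
[6] X move#3: -1:-1/5*, -3:-1/3
[5] O move#4: -1:+1/4*, -3:+1/2
[4] X move#5: -1:-1/3*, -3:-1/1
[3] O move#6: -1:+1/2*, -3:+1/0
[2] X move#7: -1:-1/1*
[1] O move#8: -1:+1/0*
[0] end (terminal -1, X#9); searched 8 to 8
suppose X passes — search the same position with O to move:
pass> [8] O move#1: -1:-1/7*, -3:-1/5
pass> [7] X move#2: -1:+1/6*, -3:+1/4
pass> [6] O move#3: -1:-1/5*, -3:-1/3
pass> [5] X move#4: -1:+1/4*, -3:+1/2
pass> [4] O move#5: -1:-1/3*, -3:-1/1
pass> [3] X move#6: -1:+1/2*, -3:+1/0
pass> [2] O move#7: -1:-1/1*
pass> [1] X move#8: -1:+1/0*
pass> [0] end (terminal -1, O#9); searched 8 to 8
for X: play -1, pass +1

zugzwang(8, X) = True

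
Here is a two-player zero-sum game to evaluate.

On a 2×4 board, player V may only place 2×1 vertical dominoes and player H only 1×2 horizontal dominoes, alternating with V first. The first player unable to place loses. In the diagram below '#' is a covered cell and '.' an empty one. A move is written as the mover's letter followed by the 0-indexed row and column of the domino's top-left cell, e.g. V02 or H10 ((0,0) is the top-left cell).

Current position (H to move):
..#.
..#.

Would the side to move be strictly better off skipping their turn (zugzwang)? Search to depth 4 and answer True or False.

[..#./..#.] H move#1: H00:+1/###./..#.*, H10:+1/..#./###.
[###./..#.] V move#2: V03:-1/####/..##*
[####/..##] H move#3: H10:+1/####/####*
[####/####] end (terminal -1, V#4); searched ..#./..#. to 4
pass branch (V moves first from the same position):
  | [..#./..#.] V move#1: V00:+1/#.#./#.#.*, V01:+1/.##./.##., V03:-1/..##/..##
  | [#.#./#.#.] end (terminal -1, H#2); searched ..#./..#. to 4
H moving scores +1; H passing scores -1

zugzwang(..#./..#., H) = False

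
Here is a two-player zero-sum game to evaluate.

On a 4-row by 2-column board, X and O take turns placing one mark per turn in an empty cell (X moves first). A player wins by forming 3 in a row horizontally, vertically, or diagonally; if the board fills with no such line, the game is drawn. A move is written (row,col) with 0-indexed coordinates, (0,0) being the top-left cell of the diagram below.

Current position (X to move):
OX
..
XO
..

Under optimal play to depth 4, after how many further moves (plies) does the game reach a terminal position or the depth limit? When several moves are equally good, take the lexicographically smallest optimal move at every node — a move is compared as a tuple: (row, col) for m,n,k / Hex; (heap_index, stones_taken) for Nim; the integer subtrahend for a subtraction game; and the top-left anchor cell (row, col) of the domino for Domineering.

PV length from [OX/../XO/..]: 4 plies

[OX/../XO/..] X move#1: (1,0):+0/OX/X./XO/..*, (1,1):+0/OX/.X/XO/.., (3,0):+0/OX/../XO/X., (3,1):+0/OX/../XO/.X
[OX/X./XO/..] O move#2: (1,1):-1/OX/XO/XO/.., (3,0):+0/OX/X./XO/O.*, (3,1):-1/OX/X./XO/.O
[OX/X./XO/O.] X move#3: (1,1):+0/OX/XX/XO/O.*, (3,1):+0/OX/X./XO/OX
[OX/XX/XO/O.] O move#4: (3,1):+0/OX/XX/XO/OO*
[OX/XX/XO/OO] end (terminal +0, X#5); searched OX/../XO/.. to 4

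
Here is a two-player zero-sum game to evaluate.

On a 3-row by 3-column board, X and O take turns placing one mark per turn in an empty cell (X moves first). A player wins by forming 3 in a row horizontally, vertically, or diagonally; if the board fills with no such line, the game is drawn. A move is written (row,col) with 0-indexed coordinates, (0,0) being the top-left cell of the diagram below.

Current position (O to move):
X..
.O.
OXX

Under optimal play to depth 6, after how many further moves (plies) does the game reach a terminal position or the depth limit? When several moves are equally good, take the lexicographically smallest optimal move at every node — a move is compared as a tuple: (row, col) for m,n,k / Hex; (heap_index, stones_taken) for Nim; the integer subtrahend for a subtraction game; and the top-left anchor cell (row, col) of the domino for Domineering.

PV length from [X../.O./OXX]: 1 ply

ply 1, O at X../.O./OXX | (0,1)=+0→XO./.O./OXX; (0,2)=+1→X.O/.O./OXX*; (1,0)=+1→X../OO./OXX; (1,2)=+1→X../.OO/OXX
ply 2: X.O/.O./OXX is terminal -1 (X); from X../.O./OXX depth 6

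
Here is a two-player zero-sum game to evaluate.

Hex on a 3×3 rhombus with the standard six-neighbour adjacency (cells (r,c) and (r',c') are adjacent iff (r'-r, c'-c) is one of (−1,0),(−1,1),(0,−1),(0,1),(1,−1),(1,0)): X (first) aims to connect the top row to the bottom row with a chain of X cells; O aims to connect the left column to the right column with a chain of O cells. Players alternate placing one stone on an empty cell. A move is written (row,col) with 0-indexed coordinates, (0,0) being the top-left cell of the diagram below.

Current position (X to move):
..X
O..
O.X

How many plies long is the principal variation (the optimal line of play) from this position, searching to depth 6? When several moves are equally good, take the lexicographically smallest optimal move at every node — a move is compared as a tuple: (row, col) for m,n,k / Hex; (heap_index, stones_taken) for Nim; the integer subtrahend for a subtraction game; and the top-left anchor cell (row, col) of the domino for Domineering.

PV length from [..X/O../O.X]: 5 plies

ply 1, X at ..X/O../O.X | (0,0)=-1→X.X/O../O.X; (0,1)=-1→.XX/O../O.X; (1,1)=+1→..X/OX./O.X*; (1,2)=+1→..X/O.X/O.X; (2,1)=+1→..X/O../OXX
ply 2, O at ..X/OX./O.X | (0,0)=-1→O.X/OX./O.X*; (0,1)=-1→.OX/OX./O.X; (1,2)=-1→..X/OXO/O.X; (2,1)=-1→..X/OX./OOX
ply 3, X at O.X/OX./O.X | (0,1)=+1→OXX/OX./O.X*; (1,2)=+1→O.X/OXX/O.X; (2,1)=+1→O.X/OX./OXX
ply 4, O at OXX/OX./O.X | (1,2)=-1→OXX/OXO/O.X*; (2,1)=-1→OXX/OX./OOX
ply 5, X at OXX/OXO/O.X | (2,1)=+1→OXX/OXO/OXX*
ply 6: OXX/OXO/OXX is terminal -1 (O); from ..X/O../O.X depth 6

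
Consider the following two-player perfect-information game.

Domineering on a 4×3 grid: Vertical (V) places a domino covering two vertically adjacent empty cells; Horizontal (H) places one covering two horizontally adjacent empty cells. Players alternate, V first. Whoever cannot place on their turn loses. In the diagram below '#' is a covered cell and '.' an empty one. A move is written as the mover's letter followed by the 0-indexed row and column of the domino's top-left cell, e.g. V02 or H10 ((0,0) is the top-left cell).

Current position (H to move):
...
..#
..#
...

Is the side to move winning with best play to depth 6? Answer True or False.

H winning at [.../..#/..#/...]: False

ply 1, H at .../..#/..#/... | H00=-1→##./..#/..#/...*; H01=-1→.##/..#/..#/...; H10=-1→.../###/..#/...; H20=-1→.../..#/###/...; H30=-1→.../..#/..#/##.; H31=-1→.../..#/..#/.##
ply 2, V at ##./..#/..#/... | V10=+1→##./#.#/#.#/...*; V11=+1→##./.##/.##/...; V20=+1→##./..#/#.#/#..; V21=+1→##./..#/.##/.#.
ply 3, H at ##./#.#/#.#/... | H30=-1→##./#.#/#.#/##.*; H31=-1→##./#.#/#.#/.##
ply 4, V at ##./#.#/#.#/##. | V11=+1→##./###/###/##.*
ply 5: ##./###/###/##. is terminal -1 (H); from .../..#/..#/... depth 6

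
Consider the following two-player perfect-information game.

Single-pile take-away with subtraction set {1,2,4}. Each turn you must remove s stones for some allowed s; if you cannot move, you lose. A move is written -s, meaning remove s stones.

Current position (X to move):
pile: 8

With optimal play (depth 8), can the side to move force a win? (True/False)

[8] X move#1: -1:-1/7, -2:+1/6*, -4:-1/4
[6] O move#2: -1:-1/5*, -2:-1/4, -4:-1/2
[5] X move#3: -1:-1/4, -2:+1/3*, -4:-1/1
[3] O move#4: -1:-1/2*, -2:-1/1
[2] X move#5: -1:-1/1, -2:+1/0*
[0] end (terminal -1, O#6); searched 8 to 8

X winning at [8]: True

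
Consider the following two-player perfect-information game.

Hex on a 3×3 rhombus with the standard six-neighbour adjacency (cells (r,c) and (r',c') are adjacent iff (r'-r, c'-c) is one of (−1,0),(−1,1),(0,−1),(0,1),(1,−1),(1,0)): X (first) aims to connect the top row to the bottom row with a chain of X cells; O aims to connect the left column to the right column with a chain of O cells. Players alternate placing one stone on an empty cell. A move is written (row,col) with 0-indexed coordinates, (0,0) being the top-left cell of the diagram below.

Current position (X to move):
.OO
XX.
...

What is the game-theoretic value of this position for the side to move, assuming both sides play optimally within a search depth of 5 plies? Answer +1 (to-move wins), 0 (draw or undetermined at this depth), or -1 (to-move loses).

value(.OO/XX./..., X) = +1

[.OO/XX./...] X move#1: (0,0):+1/XOO/XX./...*, (1,2):-1/.OO/XXX/..., (2,0):-1/.OO/XX./X.., (2,1):-1/.OO/XX./.X., (2,2):-1/.OO/XX./..X
[XOO/XX./...] O move#2: (1,2):-1/XOO/XXO/...*, (2,0):-1/XOO/XX./O.., (2,1):-1/XOO/XX./.O., (2,2):-1/XOO/XX./..O
[XOO/XXO/...] X move#3: (2,0):+1/XOO/XXO/X..*, (2,1):+1/XOO/XXO/.X., (2,2):+1/XOO/XXO/..X
[XOO/XXO/X..] end (terminal -1, O#4); searched .OO/XX./... to 5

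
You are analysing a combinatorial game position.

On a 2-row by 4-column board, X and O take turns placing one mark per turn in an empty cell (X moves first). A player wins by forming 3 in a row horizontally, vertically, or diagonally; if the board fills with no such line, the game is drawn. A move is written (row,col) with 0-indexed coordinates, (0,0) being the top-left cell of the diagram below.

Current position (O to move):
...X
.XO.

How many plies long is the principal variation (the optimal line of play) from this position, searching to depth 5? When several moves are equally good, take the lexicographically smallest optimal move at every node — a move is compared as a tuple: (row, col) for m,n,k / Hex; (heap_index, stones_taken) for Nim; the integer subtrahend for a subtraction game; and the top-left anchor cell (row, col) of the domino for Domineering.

PV length from [...X/.XO.]: 5 plies

p1 O@[...X/.XO.]: (0,0)[O..X/.XO.]+0* (0,1)[.O.X/.XO.]+0 (0,2)[..OX/.XO.]+0 (1,0)[...X/OXO.]+0 (1,3)[...X/.XOO]+0
p2 X@[O..X/.XO.]: (0,1)[OX.X/.XO.]+0* (0,2)[O.XX/.XO.]+0 (1,0)[O..X/XXO.]+0 (1,3)[O..X/.XOX]+0
p3 O@[OX.X/.XO.]: (0,2)[OXOX/.XO.]+0* (1,0)[OX.X/OXO.]-1 (1,3)[OX.X/.XOO]-1
p4 X@[OXOX/.XO.]: (1,0)[OXOX/XXO.]+0* (1,3)[OXOX/.XOX]+0
p5 O@[OXOX/XXO.]: (1,3)[OXOX/XXOO]+0*
p6 X@[OXOX/XXOO] terminal +0; root [...X/.XO.] d5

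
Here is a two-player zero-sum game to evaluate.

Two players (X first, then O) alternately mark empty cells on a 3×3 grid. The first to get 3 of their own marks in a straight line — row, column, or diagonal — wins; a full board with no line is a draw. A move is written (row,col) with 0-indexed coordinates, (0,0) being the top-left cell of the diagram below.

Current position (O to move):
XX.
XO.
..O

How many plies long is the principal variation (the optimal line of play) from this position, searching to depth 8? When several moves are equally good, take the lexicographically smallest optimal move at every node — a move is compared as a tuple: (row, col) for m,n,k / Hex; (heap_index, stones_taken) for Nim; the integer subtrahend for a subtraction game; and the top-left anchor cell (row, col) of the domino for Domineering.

PV length from [XX./XO./..O]: 2 plies

p1 O@[XX./XO./..O]: (0,2)[XXO/XO./..O]-1* (1,2)[XX./XOO/..O]-1 (2,0)[XX./XO./O.O]-1 (2,1)[XX./XO./.OO]-1
p2 X@[XXO/XO./..O]: (1,2)[XXO/XOX/..O]-1 (2,0)[XXO/XO./X.O]+1* (2,1)[XXO/XO./.XO]-1
p3 O@[XXO/XO./X.O] terminal -1; root [XX./XO./..O] d8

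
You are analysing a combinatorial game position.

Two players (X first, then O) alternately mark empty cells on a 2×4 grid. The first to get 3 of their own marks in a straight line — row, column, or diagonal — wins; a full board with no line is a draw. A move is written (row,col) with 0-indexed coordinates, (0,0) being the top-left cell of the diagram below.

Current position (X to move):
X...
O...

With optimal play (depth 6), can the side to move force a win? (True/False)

ply 1, X at X.../O... | (0,1)=+0→XX../O...*; (0,2)=+0→X.X./O...; (0,3)=+0→X..X/O...; (1,1)=+0→X.../OX..; (1,2)=+0→X.../O.X.; (1,3)=+0→X.../O..X
ply 2, O at XX../O... | (0,2)=+0→XXO./O...*; (0,3)=-1→XX.O/O...; (1,1)=-1→XX../OO..; (1,2)=-1→XX../O.O.; (1,3)=-1→XX../O..O
ply 3, X at XXO./O... | (0,3)=+0→XXOX/O...*; (1,1)=+0→XXO./OX..; (1,2)=+0→XXO./O.X.; (1,3)=+0→XXO./O..X
ply 4, O at XXOX/O... | (1,1)=+0→XXOX/OO..*; (1,2)=+0→XXOX/O.O.; (1,3)=+0→XXOX/O..O
ply 5, X at XXOX/OO.. | (1,2)=+0→XXOX/OOX.*; (1,3)=-1→XXOX/OO.X
ply 6, O at XXOX/OOX. | (1,3)=+0→XXOX/OOXO*
ply 7: XXOX/OOXO is terminal +0 (X); from X.../O... depth 6

X winning at [X.../O...]: False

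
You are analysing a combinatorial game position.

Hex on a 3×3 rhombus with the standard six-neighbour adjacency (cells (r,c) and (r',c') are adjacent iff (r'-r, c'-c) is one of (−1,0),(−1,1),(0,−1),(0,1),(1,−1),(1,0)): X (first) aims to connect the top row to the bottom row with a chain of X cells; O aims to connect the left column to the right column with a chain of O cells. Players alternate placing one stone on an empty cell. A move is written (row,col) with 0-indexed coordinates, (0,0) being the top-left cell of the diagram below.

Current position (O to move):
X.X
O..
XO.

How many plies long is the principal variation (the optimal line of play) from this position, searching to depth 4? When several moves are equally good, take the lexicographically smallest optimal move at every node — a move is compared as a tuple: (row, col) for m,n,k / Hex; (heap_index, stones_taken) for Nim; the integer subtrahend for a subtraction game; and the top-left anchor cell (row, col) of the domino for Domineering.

PV length from [X.X/O../XO.]: 3 plies

p1 O@[X.X/O../XO.]: (0,1)[XOX/O../XO.]-1 (1,1)[X.X/OO./XO.]+1* (1,2)[X.X/O.O/XO.]-1 (2,2)[X.X/O../XOO]-1
p2 X@[X.X/OO./XO.]: (0,1)[XXX/OO./XO.]-1* (1,2)[X.X/OOX/XO.]-1 (2,2)[X.X/OO./XOX]-1
p3 O@[XXX/OO./XO.]: (1,2)[XXX/OOO/XO.]+1* (2,2)[XXX/OO./XOO]+1
p4 X@[XXX/OOO/XO.] terminal -1; root [X.X/O../XO.] d4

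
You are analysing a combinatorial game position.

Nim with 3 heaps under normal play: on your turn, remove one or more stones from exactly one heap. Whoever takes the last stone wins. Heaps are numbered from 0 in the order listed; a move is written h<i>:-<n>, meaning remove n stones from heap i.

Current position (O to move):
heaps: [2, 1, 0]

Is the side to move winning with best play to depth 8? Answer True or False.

O winning at [(2,1,0)]: True

[(2,1,0)] O move#1: h0:-1:+1/(1,1,0)*, h0:-2:-1/(0,1,0), h1:-1:-1/(2,0,0)
[(1,1,0)] X move#2: h0:-1:-1/(0,1,0)*, h1:-1:-1/(1,0,0)
[(0,1,0)] O move#3: h1:-1:+1/(0,0,0)*
[(0,0,0)] end (terminal -1, X#4); searched (2,1,0) to 8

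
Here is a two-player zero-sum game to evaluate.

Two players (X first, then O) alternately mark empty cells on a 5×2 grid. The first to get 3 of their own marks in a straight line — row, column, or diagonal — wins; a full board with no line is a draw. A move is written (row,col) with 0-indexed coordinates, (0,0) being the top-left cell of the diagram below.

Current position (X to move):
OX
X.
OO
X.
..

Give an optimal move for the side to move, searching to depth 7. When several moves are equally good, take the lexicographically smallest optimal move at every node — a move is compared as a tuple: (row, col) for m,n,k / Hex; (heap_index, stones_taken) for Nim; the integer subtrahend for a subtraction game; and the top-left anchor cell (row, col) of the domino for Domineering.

X's best at [OX/X./OO/X./..]: (1,1)

[OX/X./OO/X./..] X move#1: (1,1):+0/OX/XX/OO/X./..*, (3,1):+0/OX/X./OO/XX/.., (4,0):-1/OX/X./OO/X./X., (4,1):+0/OX/X./OO/X./.X
[OX/XX/OO/X./..] O move#2: (3,1):+0/OX/XX/OO/XO/..*, (4,0):+0/OX/XX/OO/X./O., (4,1):+0/OX/XX/OO/X./.O
[OX/XX/OO/XO/..] X move#3: (4,0):-1/OX/XX/OO/XO/X., (4,1):+0/OX/XX/OO/XO/.X*
[OX/XX/OO/XO/.X] O move#4: (4,0):+0/OX/XX/OO/XO/OX*
[OX/XX/OO/XO/OX] end (terminal +0, X#5); searched OX/X./OO/X./.. to 7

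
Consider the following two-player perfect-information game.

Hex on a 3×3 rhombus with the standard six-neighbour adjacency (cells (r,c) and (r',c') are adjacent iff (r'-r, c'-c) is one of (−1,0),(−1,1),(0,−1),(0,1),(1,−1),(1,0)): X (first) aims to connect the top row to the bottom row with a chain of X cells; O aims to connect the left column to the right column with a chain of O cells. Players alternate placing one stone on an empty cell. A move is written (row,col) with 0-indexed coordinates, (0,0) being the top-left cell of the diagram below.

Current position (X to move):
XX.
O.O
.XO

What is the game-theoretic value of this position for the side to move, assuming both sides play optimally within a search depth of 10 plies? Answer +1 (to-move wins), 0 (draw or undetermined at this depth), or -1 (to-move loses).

p1 X@[XX./O.O/.XO]: (0,2)[XXX/O.O/.XO]-1 (1,1)[XX./OXO/.XO]+1* (2,0)[XX./O.O/XXO]-1
p2 O@[XX./OXO/.XO] terminal -1; root [XX./O.O/.XO] d10

value(XX./O.O/.XO, X) = +1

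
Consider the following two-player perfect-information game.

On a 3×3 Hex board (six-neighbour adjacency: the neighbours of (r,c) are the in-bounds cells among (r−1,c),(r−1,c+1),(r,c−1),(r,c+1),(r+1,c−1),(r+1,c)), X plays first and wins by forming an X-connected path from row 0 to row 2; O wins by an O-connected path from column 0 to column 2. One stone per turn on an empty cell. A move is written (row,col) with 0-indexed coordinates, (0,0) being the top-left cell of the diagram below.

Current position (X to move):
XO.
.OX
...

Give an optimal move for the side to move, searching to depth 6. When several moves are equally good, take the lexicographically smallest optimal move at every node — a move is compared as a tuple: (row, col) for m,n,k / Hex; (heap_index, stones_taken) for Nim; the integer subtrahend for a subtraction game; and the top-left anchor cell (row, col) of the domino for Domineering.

[XO./.OX/...] X move#1: (0,2):+1/XOX/.OX/...*, (1,0):+1/XO./XOX/..., (2,0):+1/XO./.OX/X.., (2,1):-1/XO./.OX/.X., (2,2):-1/XO./.OX/..X
[XOX/.OX/...] O move#2: (1,0):-1/XOX/OOX/...*, (2,0):-1/XOX/.OX/O.., (2,1):-1/XOX/.OX/.O., (2,2):-1/XOX/.OX/..O
[XOX/OOX/...] X move#3: (2,0):+1/XOX/OOX/X..*, (2,1):+1/XOX/OOX/.X., (2,2):+1/XOX/OOX/..X
[XOX/OOX/X..] O move#4: (2,1):-1/XOX/OOX/XO.*, (2,2):-1/XOX/OOX/X.O
[XOX/OOX/XO.] X move#5: (2,2):+1/XOX/OOX/XOX*
[XOX/OOX/XOX] end (terminal -1, O#6); searched XO./.OX/... to 6

X's best at [XO./.OX/...]: (0,2)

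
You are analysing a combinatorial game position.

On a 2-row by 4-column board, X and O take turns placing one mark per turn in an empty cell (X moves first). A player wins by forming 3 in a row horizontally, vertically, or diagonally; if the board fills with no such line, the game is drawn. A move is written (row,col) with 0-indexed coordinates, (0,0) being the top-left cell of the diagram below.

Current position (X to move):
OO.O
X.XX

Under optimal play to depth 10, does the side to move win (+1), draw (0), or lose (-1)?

value(OO.O/X.XX, X) = +1

p1 X@[OO.O/X.XX]: (0,2)[OOXO/X.XX]+0 (1,1)[OO.O/XXXX]+1*
p2 O@[OO.O/XXXX] terminal -1; root [OO.O/X.XX] d10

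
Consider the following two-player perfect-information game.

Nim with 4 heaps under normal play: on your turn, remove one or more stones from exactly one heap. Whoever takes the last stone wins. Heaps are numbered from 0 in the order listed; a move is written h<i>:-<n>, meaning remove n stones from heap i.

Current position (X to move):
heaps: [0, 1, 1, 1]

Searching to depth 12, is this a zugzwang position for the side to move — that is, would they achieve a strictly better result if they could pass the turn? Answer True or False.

p1 X@[(0,1,1,1)]: h1:-1[(0,0,1,1)]+1* h2:-1[(0,1,0,1)]+1 h3:-1[(0,1,1,0)]+1
p2 O@[(0,0,1,1)]: h2:-1[(0,0,0,1)]-1* h3:-1[(0,0,1,0)]-1
p3 X@[(0,0,0,1)]: h3:-1[(0,0,0,0)]+1*
p4 O@[(0,0,0,0)] terminal -1; root [(0,1,1,1)] d12
if X skipped the turn, O would face:
~ p1 O@[(0,1,1,1)]: h1:-1[(0,0,1,1)]+1* h2:-1[(0,1,0,1)]+1 h3:-1[(0,1,1,0)]+1
~ p2 X@[(0,0,1,1)]: h2:-1[(0,0,0,1)]-1* h3:-1[(0,0,1,0)]-1
~ p3 O@[(0,0,0,1)]: h3:-1[(0,0,0,0)]+1*
~ p4 X@[(0,0,0,0)] terminal -1; root [(0,1,1,1)] d12
compare (X): move=+1 vs pass=-1

zugzwang((0,1,1,1), X) = False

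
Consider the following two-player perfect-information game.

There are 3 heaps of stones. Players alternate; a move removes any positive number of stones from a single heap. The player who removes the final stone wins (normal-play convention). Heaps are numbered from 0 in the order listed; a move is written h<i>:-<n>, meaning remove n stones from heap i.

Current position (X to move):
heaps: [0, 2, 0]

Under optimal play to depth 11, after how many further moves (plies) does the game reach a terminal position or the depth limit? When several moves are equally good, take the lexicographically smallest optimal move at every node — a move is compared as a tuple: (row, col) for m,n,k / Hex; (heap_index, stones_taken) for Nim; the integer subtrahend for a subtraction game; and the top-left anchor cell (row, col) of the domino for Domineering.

PV length from [(0,2,0)]: 1 ply

p1 X@[(0,2,0)]: h1:-1[(0,1,0)]-1 h1:-2[(0,0,0)]+1*
p2 O@[(0,0,0)] terminal -1; root [(0,2,0)] d11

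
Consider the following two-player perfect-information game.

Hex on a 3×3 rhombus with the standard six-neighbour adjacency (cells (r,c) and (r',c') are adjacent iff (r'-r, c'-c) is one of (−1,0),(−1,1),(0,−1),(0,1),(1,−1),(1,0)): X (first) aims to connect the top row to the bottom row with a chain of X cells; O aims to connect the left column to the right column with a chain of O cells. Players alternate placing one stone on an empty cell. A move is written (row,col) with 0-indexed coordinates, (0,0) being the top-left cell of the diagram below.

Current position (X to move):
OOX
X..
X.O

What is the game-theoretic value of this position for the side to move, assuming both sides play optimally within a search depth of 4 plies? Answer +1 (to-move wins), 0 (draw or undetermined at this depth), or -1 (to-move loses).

p1 X@[OOX/X../X.O]: (1,1)[OOX/XX./X.O]+1* (1,2)[OOX/X.X/X.O]+1 (2,1)[OOX/X../XXO]+1
p2 O@[OOX/XX./X.O] terminal -1; root [OOX/X../X.O] d4

value(OOX/X../X.O, X) = +1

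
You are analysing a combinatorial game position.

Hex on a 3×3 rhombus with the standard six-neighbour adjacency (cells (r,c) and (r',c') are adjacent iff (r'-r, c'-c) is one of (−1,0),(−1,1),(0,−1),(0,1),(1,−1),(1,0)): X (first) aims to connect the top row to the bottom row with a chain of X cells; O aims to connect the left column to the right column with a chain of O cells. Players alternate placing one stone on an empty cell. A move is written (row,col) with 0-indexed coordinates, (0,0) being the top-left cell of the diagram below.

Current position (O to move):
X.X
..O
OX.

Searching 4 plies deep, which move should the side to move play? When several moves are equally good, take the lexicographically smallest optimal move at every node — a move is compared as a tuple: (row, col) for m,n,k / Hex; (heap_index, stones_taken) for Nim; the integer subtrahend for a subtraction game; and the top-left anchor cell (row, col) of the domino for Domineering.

p1 O@[X.X/..O/OX.]: (0,1)[XOX/..O/OX.]-1 (1,0)[X.X/O.O/OX.]-1 (1,1)[X.X/.OO/OX.]+1* (2,2)[X.X/..O/OXO]-1
p2 X@[X.X/.OO/OX.] terminal -1; root [X.X/..O/OX.] d4

O's best at [X.X/..O/OX.]: (1,1)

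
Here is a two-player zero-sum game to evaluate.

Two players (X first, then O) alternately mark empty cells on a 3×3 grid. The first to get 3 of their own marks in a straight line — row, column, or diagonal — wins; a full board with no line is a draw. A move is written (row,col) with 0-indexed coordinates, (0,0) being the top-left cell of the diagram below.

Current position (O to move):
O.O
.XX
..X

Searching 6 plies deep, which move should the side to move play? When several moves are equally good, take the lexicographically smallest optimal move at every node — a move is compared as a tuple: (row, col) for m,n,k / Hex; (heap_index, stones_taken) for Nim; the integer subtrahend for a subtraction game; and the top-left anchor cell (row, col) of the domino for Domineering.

O's best at [O.O/.XX/..X]: (0,1)

[O.O/.XX/..X] O move#1: (0,1):+1/OOO/.XX/..X*, (1,0):+1/O.O/OXX/..X, (2,0):-1/O.O/.XX/O.X, (2,1):-1/O.O/.XX/.OX
[OOO/.XX/..X] end (terminal -1, X#2); searched O.O/.XX/..X to 6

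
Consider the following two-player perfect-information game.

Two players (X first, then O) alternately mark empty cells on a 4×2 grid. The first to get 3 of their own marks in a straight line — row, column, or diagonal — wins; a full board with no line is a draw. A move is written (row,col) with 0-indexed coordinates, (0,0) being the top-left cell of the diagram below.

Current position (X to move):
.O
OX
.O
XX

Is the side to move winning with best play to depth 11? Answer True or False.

X winning at [.O/OX/.O/XX]: False

[.O/OX/.O/XX] X move#1: (0,0):+0/XO/OX/.O/XX*, (2,0):+0/.O/OX/XO/XX
[XO/OX/.O/XX] O move#2: (2,0):+0/XO/OX/OO/XX*
[XO/OX/OO/XX] end (terminal +0, X#3); searched .O/OX/.O/XX to 11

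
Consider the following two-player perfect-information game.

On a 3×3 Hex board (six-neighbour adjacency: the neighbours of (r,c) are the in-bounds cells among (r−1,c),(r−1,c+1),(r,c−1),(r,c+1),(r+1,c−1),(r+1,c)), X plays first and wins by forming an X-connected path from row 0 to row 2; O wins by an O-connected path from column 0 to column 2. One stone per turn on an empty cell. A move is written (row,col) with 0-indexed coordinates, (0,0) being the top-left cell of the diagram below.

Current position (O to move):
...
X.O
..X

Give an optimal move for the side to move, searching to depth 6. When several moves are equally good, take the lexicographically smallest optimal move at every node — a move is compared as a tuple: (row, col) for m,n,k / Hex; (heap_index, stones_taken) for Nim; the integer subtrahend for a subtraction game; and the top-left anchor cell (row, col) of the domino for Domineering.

ply 1, O at .../X.O/..X | (0,0)=-1→O../X.O/..X; (0,1)=-1→.O./X.O/..X; (0,2)=-1→..O/X.O/..X; (1,1)=-1→.../XOO/..X; (2,0)=+1→.../X.O/O.X*; (2,1)=-1→.../X.O/.OX
ply 2, X at .../X.O/O.X | (0,0)=-1→X../X.O/O.X*; (0,1)=-1→.X./X.O/O.X; (0,2)=-1→..X/X.O/O.X; (1,1)=-1→.../XXO/O.X; (2,1)=-1→.../X.O/OXX
ply 3, O at X../X.O/O.X | (0,1)=+1→XO./X.O/O.X*; (0,2)=+1→X.O/X.O/O.X; (1,1)=+1→X../XOO/O.X; (2,1)=+1→X../X.O/OOX
ply 4, X at XO./X.O/O.X | (0,2)=-1→XOX/X.O/O.X*; (1,1)=-1→XO./XXO/O.X; (2,1)=-1→XO./X.O/OXX
ply 5, O at XOX/X.O/O.X | (1,1)=+1→XOX/XOO/O.X*; (2,1)=+1→XOX/X.O/OOX
ply 6: XOX/XOO/O.X is terminal -1 (X); from .../X.O/..X depth 6

O's best at [.../X.O/..X]: (2,0)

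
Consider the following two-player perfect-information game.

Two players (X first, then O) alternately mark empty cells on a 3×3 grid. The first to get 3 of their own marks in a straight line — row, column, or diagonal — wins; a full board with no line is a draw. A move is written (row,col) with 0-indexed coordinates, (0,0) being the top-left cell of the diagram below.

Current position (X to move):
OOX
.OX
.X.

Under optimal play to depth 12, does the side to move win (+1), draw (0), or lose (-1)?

[OOX/.OX/.X.] X move#1: (1,0):-1/OOX/XOX/.X., (2,0):-1/OOX/.OX/XX., (2,2):+1/OOX/.OX/.XX*
[OOX/.OX/.XX] end (terminal -1, O#2); searched OOX/.OX/.X. to 12

value(OOX/.OX/.X., X) = +1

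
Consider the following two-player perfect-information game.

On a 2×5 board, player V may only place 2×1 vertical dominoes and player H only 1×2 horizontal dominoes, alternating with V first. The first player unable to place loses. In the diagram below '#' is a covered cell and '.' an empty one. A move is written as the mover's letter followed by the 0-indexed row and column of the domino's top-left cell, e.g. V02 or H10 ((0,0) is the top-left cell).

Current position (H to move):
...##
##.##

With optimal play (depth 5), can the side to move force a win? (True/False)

p1 H@[...##/##.##]: H00[##.##/##.##]-1 H01[.####/##.##]+1*
p2 V@[.####/##.##] terminal -1; root [...##/##.##] d5

H winning at [...##/##.##]: True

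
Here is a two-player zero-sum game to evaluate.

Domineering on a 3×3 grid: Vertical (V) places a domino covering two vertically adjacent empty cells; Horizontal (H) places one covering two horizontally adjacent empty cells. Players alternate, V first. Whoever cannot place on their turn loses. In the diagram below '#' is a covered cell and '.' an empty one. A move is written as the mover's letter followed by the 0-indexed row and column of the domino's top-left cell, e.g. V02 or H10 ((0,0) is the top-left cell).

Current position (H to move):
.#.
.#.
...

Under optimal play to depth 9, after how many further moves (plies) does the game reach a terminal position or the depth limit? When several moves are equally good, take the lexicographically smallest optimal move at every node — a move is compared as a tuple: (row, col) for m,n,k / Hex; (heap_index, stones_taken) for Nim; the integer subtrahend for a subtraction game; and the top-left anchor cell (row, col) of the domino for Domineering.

ply 1, H at .#./.#./... | H20=-1→.#./.#./##.*; H21=-1→.#./.#./.##
ply 2, V at .#./.#./##. | V00=+1→##./##./##.*; V02=+1→.##/.##/##.; V12=+1→.#./.##/###
ply 3: ##./##./##. is terminal -1 (H); from .#./.#./... depth 9

PV length from [.#./.#./...]: 2 plies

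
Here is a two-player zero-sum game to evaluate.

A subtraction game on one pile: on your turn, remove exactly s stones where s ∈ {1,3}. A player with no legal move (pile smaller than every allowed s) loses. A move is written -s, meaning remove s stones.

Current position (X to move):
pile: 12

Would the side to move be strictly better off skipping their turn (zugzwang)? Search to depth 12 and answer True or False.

zugzwang(12, X) = True

p1 X@[12]: -1[11]-1* -3[9]-1
p2 O@[11]: -1[10]+1* -3[8]+1
p3 X@[10]: -1[9]-1* -3[7]-1
p4 O@[9]: -1[8]+1* -3[6]+1
p5 X@[8]: -1[7]-1* -3[5]-1
p6 O@[7]: -1[6]+1* -3[4]+1
p7 X@[6]: -1[5]-1* -3[3]-1
p8 O@[5]: -1[4]+1* -3[2]+1
p9 X@[4]: -1[3]-1* -3[1]-1
p10 O@[3]: -1[2]+1* -3[0]+1
p11 X@[2]: -1[1]-1*
p12 O@[1]: -1[0]+1*
p13 X@[0] terminal -1; root [12] d12
pass branch (O moves first from the same position):
  | p1 O@[12]: -1[11]-1* -3[9]-1
  | p2 X@[11]: -1[10]+1* -3[8]+1
  | p3 O@[10]: -1[9]-1* -3[7]-1
  | p4 X@[9]: -1[8]+1* -3[6]+1
  | p5 O@[8]: -1[7]-1* -3[5]-1
  | p6 X@[7]: -1[6]+1* -3[4]+1
  | p7 O@[6]: -1[5]-1* -3[3]-1
  | p8 X@[5]: -1[4]+1* -3[2]+1
  | p9 O@[4]: -1[3]-1* -3[1]-1
  | p10 X@[3]: -1[2]+1* -3[0]+1
  | p11 O@[2]: -1[1]-1*
  | p12 X@[1]: -1[0]+1*
  | p13 O@[0] terminal -1; root [12] d12
X moving scores -1; X passing scores +1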